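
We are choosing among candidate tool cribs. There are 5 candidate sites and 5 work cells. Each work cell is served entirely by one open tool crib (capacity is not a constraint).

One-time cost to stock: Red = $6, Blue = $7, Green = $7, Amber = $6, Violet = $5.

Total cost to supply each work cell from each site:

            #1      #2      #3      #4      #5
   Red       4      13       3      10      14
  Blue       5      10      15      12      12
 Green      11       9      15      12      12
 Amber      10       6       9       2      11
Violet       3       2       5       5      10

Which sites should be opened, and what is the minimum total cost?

Open Violet only; minimum total cost 30.

For any fixed open set, each work cell goes to its cheapest open site; total = fixed + service.
{Violet}: #1→Violet 3, #2→Violet 2, #3→Violet 5, #4→Violet 5, #5→Violet 10. Service 25; fixed 5; total 30.
{Amber, Violet}: #1→Violet 3, #2→Violet 2, #3→Violet 5, #4→Amber 2, #5→Violet 10. Service 22; fixed 11; total 33.
{Red, Violet}: service 23 + fixed 11 = 34
{Red, Blue, Green, Amber, Violet}: service 20 + fixed 31 = 51
No other subset beats 30.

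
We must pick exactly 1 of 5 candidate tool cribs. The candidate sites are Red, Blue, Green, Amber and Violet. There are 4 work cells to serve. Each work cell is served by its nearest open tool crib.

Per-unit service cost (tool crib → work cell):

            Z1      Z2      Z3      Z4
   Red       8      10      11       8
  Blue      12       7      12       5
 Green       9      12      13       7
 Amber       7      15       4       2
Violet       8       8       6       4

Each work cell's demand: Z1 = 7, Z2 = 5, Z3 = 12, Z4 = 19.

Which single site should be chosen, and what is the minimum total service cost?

Choose Amber only; total service cost 210.

With exactly 1 open, each work cell uses its cheapest among the chosen.
{Amber}: Z1→Amber 7·7=49, Z2→Amber 15·5=75, Z3→Amber 4·12=48, Z4→Amber 2·19=38. Service cost 210.
{Violet}: service cost 244
{Blue}: service cost 358
Among all 5 size-1 choices, {Amber} is lowest.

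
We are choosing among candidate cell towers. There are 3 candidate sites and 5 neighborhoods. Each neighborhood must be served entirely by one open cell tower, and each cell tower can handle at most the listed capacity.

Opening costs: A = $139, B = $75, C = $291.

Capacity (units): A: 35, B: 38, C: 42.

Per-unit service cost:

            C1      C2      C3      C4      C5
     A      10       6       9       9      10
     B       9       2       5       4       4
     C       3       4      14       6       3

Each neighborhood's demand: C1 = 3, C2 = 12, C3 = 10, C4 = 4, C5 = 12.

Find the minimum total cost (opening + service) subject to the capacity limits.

Minimum total cost: 382

Open {A, B}: C1→A 10·3=30, C2→B 2·12=24, C3→B 5·10=50, C4→B 4·4=16, C5→B 4·12=48.
Loads: A carries 3/35, B carries 38/38. Service 168; fixed 214; total 382.
Next best feasible plan costs 399.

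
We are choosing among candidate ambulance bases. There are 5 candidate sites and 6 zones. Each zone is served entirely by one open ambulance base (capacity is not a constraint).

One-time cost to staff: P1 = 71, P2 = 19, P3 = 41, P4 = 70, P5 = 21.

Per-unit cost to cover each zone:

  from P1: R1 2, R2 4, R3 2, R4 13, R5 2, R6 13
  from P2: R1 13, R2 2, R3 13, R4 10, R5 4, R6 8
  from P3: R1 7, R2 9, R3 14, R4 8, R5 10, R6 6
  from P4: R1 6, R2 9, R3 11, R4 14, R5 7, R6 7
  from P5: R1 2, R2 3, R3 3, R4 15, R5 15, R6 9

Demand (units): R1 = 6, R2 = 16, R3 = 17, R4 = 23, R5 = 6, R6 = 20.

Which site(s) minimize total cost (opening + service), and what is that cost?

Open P2, P3 and P5; minimum total cost 504.

For any fixed open set, each zone goes to its cheapest open site; total = fixed + service.
{P2, P3, P5}: R1→P5 2·6=12, R2→P2 2·16=32, R3→P5 3·17=51, R4→P3 8·23=184, R5→P2 4·6=24, R6→P3 6·20=120. Service 423; fixed 81; total 504.
{P1, P2, P3}: service 394 + fixed 131 = 525
{P3, P5}: R1→P5 2·6=12, R2→P5 3·16=48, R3→P5 3·17=51, R4→P3 8·23=184, R5→P3 10·6=60, R6→P3 6·20=120. Service 475; fixed 62; total 537.
{P1, P2, P3, P4, P5}: R1→P1 2·6=12, R2→P2 2·16=32, R3→P1 2·17=34, R4→P3 8·23=184, R5→P1 2·6=12, R6→P3 6·20=120. Service 394; fixed 222; total 616.
No other subset beats 504.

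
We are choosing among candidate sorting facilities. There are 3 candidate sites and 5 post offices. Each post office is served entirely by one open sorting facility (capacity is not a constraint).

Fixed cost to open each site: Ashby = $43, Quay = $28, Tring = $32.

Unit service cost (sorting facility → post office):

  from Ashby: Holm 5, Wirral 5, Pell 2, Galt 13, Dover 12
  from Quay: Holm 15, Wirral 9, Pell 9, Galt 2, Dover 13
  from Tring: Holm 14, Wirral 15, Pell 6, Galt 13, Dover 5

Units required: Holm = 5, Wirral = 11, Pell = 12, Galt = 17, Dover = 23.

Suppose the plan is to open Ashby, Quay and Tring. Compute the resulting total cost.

Total cost: 356

Each post office is assigned to its cheapest site among the open ones.
{Ashby, Quay, Tring}: Holm→Ashby 5·5=25, Wirral→Ashby 5·11=55, Pell→Ashby 2·12=24, Galt→Quay 2·17=34, Dover→Tring 5·23=115. Service 253; fixed 103; total 356.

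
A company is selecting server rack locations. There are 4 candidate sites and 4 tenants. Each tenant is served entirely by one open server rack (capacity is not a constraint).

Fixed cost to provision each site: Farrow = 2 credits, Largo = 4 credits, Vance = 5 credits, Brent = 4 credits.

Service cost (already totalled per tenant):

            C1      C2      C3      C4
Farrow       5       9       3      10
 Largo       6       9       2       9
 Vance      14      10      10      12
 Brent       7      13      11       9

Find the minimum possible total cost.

Minimum total cost: 29

For any fixed open set, each tenant goes to its cheapest open site; total = fixed + service.
{Farrow}: C1→Farrow 5, C2→Farrow 9, C3→Farrow 3, C4→Farrow 10. Service 27; fixed 2; total 29.
{Largo}: service 26 + fixed 4 = 30
{Farrow, Largo}: service 25 + fixed 6 = 31
{Farrow, Largo, Vance, Brent}: service 25 + fixed 15 = 40
No other subset beats 29.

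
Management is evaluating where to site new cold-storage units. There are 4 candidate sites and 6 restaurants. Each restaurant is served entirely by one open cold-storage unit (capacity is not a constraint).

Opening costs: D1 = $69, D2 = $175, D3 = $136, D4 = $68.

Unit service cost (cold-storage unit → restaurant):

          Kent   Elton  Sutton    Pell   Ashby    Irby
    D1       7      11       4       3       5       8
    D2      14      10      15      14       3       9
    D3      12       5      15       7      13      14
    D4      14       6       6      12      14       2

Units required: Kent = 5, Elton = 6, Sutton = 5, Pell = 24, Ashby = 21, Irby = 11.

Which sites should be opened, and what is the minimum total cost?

Open D1 and D4; minimum total cost 427.

For any fixed open set, each restaurant goes to its cheapest open site; total = fixed + service.
{D1, D4}: Kent→D1 7·5=35, Elton→D4 6·6=36, Sutton→D1 4·5=20, Pell→D1 3·24=72, Ashby→D1 5·21=105, Irby→D4 2·11=22. Service 290; fixed 137; total 427.
{D1}: Kent→D1 7·5=35, Elton→D1 11·6=66, Sutton→D1 4·5=20, Pell→D1 3·24=72, Ashby→D1 5·21=105, Irby→D1 8·11=88. Service 386; fixed 69; total 455.
{D1, D3}: service 350 + fixed 205 = 555
{D1, D2, D3, D4}: service 242 + fixed 448 = 690
No other subset beats 427.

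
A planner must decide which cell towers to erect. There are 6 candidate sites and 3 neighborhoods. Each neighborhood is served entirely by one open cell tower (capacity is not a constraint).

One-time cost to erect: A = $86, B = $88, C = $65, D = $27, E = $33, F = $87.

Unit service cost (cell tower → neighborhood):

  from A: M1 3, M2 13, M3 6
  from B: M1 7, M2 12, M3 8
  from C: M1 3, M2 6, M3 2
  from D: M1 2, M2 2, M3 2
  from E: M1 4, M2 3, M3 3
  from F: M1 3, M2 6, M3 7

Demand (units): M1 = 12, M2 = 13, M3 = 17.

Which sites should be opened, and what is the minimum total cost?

For any fixed open set, each neighborhood goes to its cheapest open site; total = fixed + service.
{D}: M1→D 2·12=24, M2→D 2·13=26, M3→D 2·17=34. Service 84; fixed 27; total 111.
{D, E}: M1→D 2·12=24, M2→D 2·13=26, M3→D 2·17=34. Service 84; fixed 60; total 144.
{E}: M1→E 4·12=48, M2→E 3·13=39, M3→E 3·17=51. Service 138; fixed 33; total 171.
{A, B, C, D, E, F}: M1→D 2·12=24, M2→D 2·13=26, M3→C 2·17=34. Service 84; fixed 386; total 470.
No other subset beats 111.

Open D only; minimum total cost 111.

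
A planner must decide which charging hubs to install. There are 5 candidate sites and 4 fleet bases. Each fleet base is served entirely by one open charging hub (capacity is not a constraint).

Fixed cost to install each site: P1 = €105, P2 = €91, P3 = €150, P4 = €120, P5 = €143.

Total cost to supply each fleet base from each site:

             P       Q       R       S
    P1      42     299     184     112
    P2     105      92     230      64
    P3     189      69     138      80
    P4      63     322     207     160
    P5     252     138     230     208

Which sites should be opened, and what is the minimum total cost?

Open P1 and P2; minimum total cost 578.

For any fixed open set, each fleet base goes to its cheapest open site; total = fixed + service.
{P1, P2}: P→P1 42, Q→P2 92, R→P1 184, S→P2 64. Service 382; fixed 196; total 578.
{P2}: service 491 + fixed 91 = 582
{P1, P3}: P→P1 42, Q→P3 69, R→P3 138, S→P3 80. Service 329; fixed 255; total 584.
{P1, P2, P3, P4, P5}: P→P1 42, Q→P3 69, R→P3 138, S→P2 64. Service 313; fixed 609; total 922.
No other subset beats 578.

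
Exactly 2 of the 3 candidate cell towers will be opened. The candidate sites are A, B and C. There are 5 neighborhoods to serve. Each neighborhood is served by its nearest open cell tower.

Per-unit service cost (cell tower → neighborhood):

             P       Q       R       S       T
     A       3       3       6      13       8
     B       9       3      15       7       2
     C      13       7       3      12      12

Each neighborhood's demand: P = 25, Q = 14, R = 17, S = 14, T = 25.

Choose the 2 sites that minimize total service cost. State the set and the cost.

With exactly 2 open, each neighborhood uses its cheapest among the chosen.
{A, B}: P→A 3·25=75, Q→A 3·14=42, R→A 6·17=102, S→B 7·14=98, T→B 2·25=50. Service cost 367.
{B, C}: service cost 466
{A, C}: service cost 536
Among all 3 size-2 choices, {A, B} is lowest.

Choose A and B; total service cost 367.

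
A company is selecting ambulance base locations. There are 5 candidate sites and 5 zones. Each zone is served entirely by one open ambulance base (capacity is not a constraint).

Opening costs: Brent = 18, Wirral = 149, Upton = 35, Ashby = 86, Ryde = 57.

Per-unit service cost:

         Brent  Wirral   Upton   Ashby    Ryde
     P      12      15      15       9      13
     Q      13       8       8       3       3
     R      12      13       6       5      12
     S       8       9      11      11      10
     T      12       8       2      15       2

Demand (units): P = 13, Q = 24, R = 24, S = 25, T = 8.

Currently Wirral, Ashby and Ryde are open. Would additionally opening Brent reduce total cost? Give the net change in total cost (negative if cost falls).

Current service cost with {Wirral, Ashby, Ryde}: 550.
Adding Brent: each zone re-picks its cheapest; new service cost 525, saving 25.
Extra fixed cost: 18. Net change = 18 − 25 = -7.
(Totals: 842 → 835.)

Yes — net change −7 (cost falls by 7).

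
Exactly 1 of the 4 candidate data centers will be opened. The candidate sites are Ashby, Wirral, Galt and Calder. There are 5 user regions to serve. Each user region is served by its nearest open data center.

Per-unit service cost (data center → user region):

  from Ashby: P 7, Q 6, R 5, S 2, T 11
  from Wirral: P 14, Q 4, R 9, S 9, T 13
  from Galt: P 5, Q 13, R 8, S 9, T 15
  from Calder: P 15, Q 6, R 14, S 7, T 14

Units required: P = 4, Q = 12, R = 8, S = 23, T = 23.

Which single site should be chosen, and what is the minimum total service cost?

Choose Ashby only; total service cost 439.

With exactly 1 open, each user region uses its cheapest among the chosen.
{Ashby}: P→Ashby 7·4=28, Q→Ashby 6·12=72, R→Ashby 5·8=40, S→Ashby 2·23=46, T→Ashby 11·23=253. Service cost 439.
{Wirral}: service cost 682
{Calder}: service cost 727
Among all 4 size-1 choices, {Ashby} is lowest.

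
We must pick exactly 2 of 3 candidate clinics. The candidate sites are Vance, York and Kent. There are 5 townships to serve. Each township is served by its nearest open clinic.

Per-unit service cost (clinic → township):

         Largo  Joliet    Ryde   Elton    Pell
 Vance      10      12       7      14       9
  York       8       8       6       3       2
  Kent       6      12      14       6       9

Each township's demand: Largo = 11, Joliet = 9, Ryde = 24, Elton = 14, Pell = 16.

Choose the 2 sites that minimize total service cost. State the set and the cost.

With exactly 2 open, each township uses its cheapest among the chosen.
{York, Kent}: Largo→Kent 6·11=66, Joliet→York 8·9=72, Ryde→York 6·24=144, Elton→York 3·14=42, Pell→York 2·16=32. Service cost 356.
{Vance, York}: service cost 378
{Vance, Kent}: service cost 570
Among all 3 size-2 choices, {York, Kent} is lowest.

Choose York and Kent; total service cost 356.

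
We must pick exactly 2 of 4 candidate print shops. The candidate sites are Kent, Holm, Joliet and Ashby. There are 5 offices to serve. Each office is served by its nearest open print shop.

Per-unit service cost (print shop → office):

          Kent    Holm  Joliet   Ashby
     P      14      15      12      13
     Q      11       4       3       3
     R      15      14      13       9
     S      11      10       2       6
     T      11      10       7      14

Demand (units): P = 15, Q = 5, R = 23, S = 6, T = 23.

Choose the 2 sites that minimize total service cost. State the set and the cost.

Choose Joliet and Ashby; total service cost 575.

With exactly 2 open, each office uses its cheapest among the chosen.
{Joliet, Ashby}: P→Joliet 12·15=180, Q→Joliet 3·5=15, R→Ashby 9·23=207, S→Joliet 2·6=12, T→Joliet 7·23=161. Service cost 575.
{Kent, Joliet}: service cost 667
{Holm, Joliet}: service cost 667
Among all 6 size-2 choices, {Joliet, Ashby} is lowest.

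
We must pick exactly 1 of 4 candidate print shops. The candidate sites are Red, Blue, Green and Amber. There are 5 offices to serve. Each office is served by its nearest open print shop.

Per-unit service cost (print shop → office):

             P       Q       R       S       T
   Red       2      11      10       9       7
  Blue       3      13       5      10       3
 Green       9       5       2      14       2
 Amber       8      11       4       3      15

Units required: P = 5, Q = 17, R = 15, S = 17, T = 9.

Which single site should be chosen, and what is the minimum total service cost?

Choose Green only; total service cost 416.

With exactly 1 open, each office uses its cheapest among the chosen.
{Green}: P→Green 9·5=45, Q→Green 5·17=85, R→Green 2·15=30, S→Green 14·17=238, T→Green 2·9=18. Service cost 416.
{Amber}: service cost 473
{Blue}: service cost 508
Among all 4 size-1 choices, {Green} is lowest.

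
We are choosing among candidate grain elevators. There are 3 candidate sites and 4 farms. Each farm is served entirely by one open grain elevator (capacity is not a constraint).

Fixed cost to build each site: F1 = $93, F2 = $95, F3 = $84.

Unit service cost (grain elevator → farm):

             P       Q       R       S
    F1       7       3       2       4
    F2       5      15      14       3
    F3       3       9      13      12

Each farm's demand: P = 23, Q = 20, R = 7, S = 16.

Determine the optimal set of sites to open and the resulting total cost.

For any fixed open set, each farm goes to its cheapest open site; total = fixed + service.
{F1, F3}: P→F3 3·23=69, Q→F1 3·20=60, R→F1 2·7=14, S→F1 4·16=64. Service 207; fixed 177; total 384.
{F1}: P→F1 7·23=161, Q→F1 3·20=60, R→F1 2·7=14, S→F1 4·16=64. Service 299; fixed 93; total 392.
{F1, F2}: service 237 + fixed 188 = 425
{F1, F2, F3}: P→F3 3·23=69, Q→F1 3·20=60, R→F1 2·7=14, S→F2 3·16=48. Service 191; fixed 272; total 463.
(All 7 nonempty subsets were checked; F1 and F3 is lowest.)

Open F1 and F3; minimum total cost 384.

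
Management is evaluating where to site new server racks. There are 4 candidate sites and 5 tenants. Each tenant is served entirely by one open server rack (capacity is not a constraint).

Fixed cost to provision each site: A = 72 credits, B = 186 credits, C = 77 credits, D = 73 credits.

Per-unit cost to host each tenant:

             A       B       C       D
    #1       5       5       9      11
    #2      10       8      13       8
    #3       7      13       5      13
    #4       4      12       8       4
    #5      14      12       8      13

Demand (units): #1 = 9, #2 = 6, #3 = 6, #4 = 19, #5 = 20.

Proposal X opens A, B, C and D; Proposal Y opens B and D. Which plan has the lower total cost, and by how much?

Proposal X: {A, B, C, D}: #1→A 5·9=45, #2→B 8·6=48, #3→C 5·6=30, #4→A 4·19=76, #5→C 8·20=160. Service 359; fixed 408; total 767.
Proposal Y: {B, D}: #1→B 5·9=45, #2→B 8·6=48, #3→B 13·6=78, #4→D 4·19=76, #5→B 12·20=240. Service 487; fixed 259; total 746.
Difference: |767 − 746| = 21.

Proposal Y is cheaper by 21.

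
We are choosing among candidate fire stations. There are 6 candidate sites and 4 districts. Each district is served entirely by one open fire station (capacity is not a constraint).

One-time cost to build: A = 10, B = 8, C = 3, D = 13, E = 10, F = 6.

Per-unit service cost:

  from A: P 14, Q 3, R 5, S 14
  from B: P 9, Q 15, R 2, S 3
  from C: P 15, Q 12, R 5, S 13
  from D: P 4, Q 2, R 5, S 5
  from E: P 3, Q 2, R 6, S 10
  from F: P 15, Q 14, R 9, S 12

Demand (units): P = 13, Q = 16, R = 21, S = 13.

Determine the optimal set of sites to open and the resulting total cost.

For any fixed open set, each district goes to its cheapest open site; total = fixed + service.
{B, E}: P→E 3·13=39, Q→E 2·16=32, R→B 2·21=42, S→B 3·13=39. Service 152; fixed 18; total 170.
{B, C, E}: service 152 + fixed 21 = 173
{B, E, F}: P→E 3·13=39, Q→E 2·16=32, R→B 2·21=42, S→B 3·13=39. Service 152; fixed 24; total 176.
{A, B, C, D, E, F}: P→E 3·13=39, Q→D 2·16=32, R→B 2·21=42, S→B 3·13=39. Service 152; fixed 50; total 202.
No other subset beats 170.

Open B and E; minimum total cost 170.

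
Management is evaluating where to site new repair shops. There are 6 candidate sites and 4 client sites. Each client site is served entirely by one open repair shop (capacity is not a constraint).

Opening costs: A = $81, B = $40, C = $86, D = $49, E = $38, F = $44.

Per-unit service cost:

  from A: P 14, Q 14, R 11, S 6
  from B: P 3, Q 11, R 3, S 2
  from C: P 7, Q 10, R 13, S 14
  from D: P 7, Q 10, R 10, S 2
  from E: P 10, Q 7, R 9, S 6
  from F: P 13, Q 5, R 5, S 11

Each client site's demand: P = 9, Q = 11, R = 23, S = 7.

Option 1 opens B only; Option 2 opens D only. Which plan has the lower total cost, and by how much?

Option 1: {B}: P→B 3·9=27, Q→B 11·11=121, R→B 3·23=69, S→B 2·7=14. Service 231; fixed 40; total 271.
Option 2: {D}: P→D 7·9=63, Q→D 10·11=110, R→D 10·23=230, S→D 2·7=14. Service 417; fixed 49; total 466.
Difference: |271 − 466| = 195.

Option 1 is cheaper by 195.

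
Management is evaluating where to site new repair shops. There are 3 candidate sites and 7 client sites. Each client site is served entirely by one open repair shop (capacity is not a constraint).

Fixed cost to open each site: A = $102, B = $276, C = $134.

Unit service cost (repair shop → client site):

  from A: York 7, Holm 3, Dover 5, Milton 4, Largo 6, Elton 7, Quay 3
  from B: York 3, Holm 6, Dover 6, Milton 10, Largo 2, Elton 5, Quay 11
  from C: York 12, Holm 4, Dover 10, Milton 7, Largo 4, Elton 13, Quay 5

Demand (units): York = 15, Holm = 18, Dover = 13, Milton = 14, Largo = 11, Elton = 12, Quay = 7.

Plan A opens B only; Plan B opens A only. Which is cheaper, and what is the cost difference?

Plan A: {B}: York→B 3·15=45, Holm→B 6·18=108, Dover→B 6·13=78, Milton→B 10·14=140, Largo→B 2·11=22, Elton→B 5·12=60, Quay→B 11·7=77. Service 530; fixed 276; total 806.
Plan B: {A}: York→A 7·15=105, Holm→A 3·18=54, Dover→A 5·13=65, Milton→A 4·14=56, Largo→A 6·11=66, Elton→A 7·12=84, Quay→A 3·7=21. Service 451; fixed 102; total 553.
Difference: |806 − 553| = 253.

Plan B is cheaper by 253.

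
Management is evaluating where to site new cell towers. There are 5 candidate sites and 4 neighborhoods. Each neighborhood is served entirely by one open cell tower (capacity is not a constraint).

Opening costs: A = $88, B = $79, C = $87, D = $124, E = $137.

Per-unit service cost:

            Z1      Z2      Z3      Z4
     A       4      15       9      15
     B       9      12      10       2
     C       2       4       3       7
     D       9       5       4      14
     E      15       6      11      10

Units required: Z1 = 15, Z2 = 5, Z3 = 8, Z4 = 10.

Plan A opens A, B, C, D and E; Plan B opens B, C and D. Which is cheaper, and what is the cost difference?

Plan A: {A, B, C, D, E}: Z1→C 2·15=30, Z2→C 4·5=20, Z3→C 3·8=24, Z4→B 2·10=20. Service 94; fixed 515; total 609.
Plan B: {B, C, D}: Z1→C 2·15=30, Z2→C 4·5=20, Z3→C 3·8=24, Z4→B 2·10=20. Service 94; fixed 290; total 384.
Difference: |609 − 384| = 225.

Plan B is cheaper by 225.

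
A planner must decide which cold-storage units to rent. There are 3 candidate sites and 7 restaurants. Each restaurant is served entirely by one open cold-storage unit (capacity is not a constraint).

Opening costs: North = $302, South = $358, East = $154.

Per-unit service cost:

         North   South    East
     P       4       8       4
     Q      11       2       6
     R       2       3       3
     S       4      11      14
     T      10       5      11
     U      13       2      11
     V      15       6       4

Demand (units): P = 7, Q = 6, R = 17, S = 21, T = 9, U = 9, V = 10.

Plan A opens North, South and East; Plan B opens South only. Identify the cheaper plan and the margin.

Plan A: {North, South, East}: P→North 4·7=28, Q→South 2·6=12, R→North 2·17=34, S→North 4·21=84, T→South 5·9=45, U→South 2·9=18, V→East 4·10=40. Service 261; fixed 814; total 1075.
Plan B: {South}: P→South 8·7=56, Q→South 2·6=12, R→South 3·17=51, S→South 11·21=231, T→South 5·9=45, U→South 2·9=18, V→South 6·10=60. Service 473; fixed 358; total 831.
Difference: |1075 − 831| = 244.

Plan B is cheaper by 244.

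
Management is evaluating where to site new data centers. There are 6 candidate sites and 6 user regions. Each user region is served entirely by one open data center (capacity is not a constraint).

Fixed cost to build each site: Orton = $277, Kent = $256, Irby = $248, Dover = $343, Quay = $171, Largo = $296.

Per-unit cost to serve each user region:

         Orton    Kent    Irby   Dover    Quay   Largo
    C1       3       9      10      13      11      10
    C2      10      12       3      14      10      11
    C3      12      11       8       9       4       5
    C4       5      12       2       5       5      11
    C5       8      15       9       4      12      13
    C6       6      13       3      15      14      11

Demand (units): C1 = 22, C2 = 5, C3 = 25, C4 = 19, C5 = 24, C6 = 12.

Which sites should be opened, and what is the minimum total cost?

For any fixed open set, each user region goes to its cheapest open site; total = fixed + service.
{Irby}: C1→Irby 10·22=220, C2→Irby 3·5=15, C3→Irby 8·25=200, C4→Irby 2·19=38, C5→Irby 9·24=216, C6→Irby 3·12=36. Service 725; fixed 248; total 973.
{Orton, Quay}: C1→Orton 3·22=66, C2→Orton 10·5=50, C3→Quay 4·25=100, C4→Orton 5·19=95, C5→Orton 8·24=192, C6→Orton 6·12=72. Service 575; fixed 448; total 1023.
{Irby, Quay}: service 625 + fixed 419 = 1044
{Orton, Kent, Irby, Dover, Quay, Largo}: service 351 + fixed 1591 = 1942
No other subset beats 973.

Open Irby only; minimum total cost 973.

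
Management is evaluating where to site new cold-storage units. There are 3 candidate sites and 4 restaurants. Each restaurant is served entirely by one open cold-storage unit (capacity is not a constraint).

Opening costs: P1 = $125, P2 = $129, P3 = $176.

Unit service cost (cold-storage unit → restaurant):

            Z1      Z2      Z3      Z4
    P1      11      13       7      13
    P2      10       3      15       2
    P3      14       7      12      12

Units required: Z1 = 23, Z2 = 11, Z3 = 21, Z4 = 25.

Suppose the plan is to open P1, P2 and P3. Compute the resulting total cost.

Total cost: 890

Each restaurant is assigned to its cheapest site among the open ones.
{P1, P2, P3}: Z1→P2 10·23=230, Z2→P2 3·11=33, Z3→P1 7·21=147, Z4→P2 2·25=50. Service 460; fixed 430; total 890.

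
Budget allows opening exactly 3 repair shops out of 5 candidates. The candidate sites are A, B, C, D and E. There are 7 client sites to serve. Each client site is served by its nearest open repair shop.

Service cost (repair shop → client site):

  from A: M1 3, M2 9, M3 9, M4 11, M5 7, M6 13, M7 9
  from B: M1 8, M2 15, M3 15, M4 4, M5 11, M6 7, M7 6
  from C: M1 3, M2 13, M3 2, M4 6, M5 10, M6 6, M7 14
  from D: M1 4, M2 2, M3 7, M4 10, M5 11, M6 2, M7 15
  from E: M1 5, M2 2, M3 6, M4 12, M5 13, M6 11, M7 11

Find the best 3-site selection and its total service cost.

Choose B, C and D; total service cost 29.

With exactly 3 open, each client site uses its cheapest among the chosen.
{B, C, D}: M1→C 3, M2→D 2, M3→C 2, M4→B 4, M5→C 10, M6→D 2, M7→B 6. Service cost 29.
{A, B, D}: service cost 31
{A, C, D}: service cost 31
Among all 10 size-3 choices, {B, C, D} is lowest.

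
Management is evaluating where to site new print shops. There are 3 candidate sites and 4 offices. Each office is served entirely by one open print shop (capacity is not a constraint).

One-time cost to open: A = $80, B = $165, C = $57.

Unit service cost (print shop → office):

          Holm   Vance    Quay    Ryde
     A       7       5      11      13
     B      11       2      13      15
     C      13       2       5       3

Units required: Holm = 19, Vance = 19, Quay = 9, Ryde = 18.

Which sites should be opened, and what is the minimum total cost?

For any fixed open set, each office goes to its cheapest open site; total = fixed + service.
{A, C}: Holm→A 7·19=133, Vance→C 2·19=38, Quay→C 5·9=45, Ryde→C 3·18=54. Service 270; fixed 137; total 407.
{C}: service 384 + fixed 57 = 441
{B, C}: service 346 + fixed 222 = 568
{A, B, C}: service 270 + fixed 302 = 572
No other subset beats 407.

Open A and C; minimum total cost 407.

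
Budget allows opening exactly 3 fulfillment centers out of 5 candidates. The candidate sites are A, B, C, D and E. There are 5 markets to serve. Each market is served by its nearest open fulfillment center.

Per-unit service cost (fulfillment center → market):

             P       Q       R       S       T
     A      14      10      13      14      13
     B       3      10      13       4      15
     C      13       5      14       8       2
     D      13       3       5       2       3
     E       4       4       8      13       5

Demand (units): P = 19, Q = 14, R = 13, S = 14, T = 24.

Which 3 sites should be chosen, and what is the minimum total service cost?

Choose B, C and D; total service cost 240.

With exactly 3 open, each market uses its cheapest among the chosen.
{B, C, D}: P→B 3·19=57, Q→D 3·14=42, R→D 5·13=65, S→D 2·14=28, T→C 2·24=48. Service cost 240.
{C, D, E}: service cost 259
{A, B, D}: service cost 264
Among all 10 size-3 choices, {B, C, D} is lowest.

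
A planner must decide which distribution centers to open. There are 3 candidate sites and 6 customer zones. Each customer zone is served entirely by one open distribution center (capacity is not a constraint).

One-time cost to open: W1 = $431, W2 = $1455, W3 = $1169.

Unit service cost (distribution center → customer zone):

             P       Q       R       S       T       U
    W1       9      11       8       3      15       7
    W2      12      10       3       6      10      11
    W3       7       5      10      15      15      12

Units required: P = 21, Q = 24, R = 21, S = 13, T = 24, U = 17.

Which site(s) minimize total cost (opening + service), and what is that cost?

For any fixed open set, each customer zone goes to its cheapest open site; total = fixed + service.
{W1}: P→W1 9·21=189, Q→W1 11·24=264, R→W1 8·21=168, S→W1 3·13=39, T→W1 15·24=360, U→W1 7·17=119. Service 1139; fixed 431; total 1570.
{W3}: P→W3 7·21=147, Q→W3 5·24=120, R→W3 10·21=210, S→W3 15·13=195, T→W3 15·24=360, U→W3 12·17=204. Service 1236; fixed 1169; total 2405.
{W2}: service 1060 + fixed 1455 = 2515
{W1, W2, W3}: service 728 + fixed 3055 = 3783
No other subset beats 1570.

Open W1 only; minimum total cost 1570.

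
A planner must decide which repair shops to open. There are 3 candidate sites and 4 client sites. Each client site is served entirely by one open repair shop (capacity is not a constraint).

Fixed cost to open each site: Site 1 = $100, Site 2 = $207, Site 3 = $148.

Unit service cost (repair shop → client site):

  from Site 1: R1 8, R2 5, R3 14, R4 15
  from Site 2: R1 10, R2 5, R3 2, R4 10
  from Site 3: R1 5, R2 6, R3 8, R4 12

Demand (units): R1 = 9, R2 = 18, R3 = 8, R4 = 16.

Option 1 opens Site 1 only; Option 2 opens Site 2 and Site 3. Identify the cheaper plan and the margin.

Option 1: {Site 1}: R1→Site 1 8·9=72, R2→Site 1 5·18=90, R3→Site 1 14·8=112, R4→Site 1 15·16=240. Service 514; fixed 100; total 614.
Option 2: {Site 2, Site 3}: R1→Site 3 5·9=45, R2→Site 2 5·18=90, R3→Site 2 2·8=16, R4→Site 2 10·16=160. Service 311; fixed 355; total 666.
Difference: |614 − 666| = 52.

Option 1 is cheaper by 52.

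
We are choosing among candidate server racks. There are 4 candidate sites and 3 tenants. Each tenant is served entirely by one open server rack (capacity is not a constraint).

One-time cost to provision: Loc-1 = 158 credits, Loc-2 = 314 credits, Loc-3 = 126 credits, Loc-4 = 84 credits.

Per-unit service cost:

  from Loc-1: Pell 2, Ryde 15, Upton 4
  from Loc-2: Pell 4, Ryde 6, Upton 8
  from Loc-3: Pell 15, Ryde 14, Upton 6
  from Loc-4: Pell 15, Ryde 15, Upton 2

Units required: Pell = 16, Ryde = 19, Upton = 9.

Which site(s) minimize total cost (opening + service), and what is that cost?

Open Loc-1 only; minimum total cost 511.

For any fixed open set, each tenant goes to its cheapest open site; total = fixed + service.
{Loc-1}: Pell→Loc-1 2·16=32, Ryde→Loc-1 15·19=285, Upton→Loc-1 4·9=36. Service 353; fixed 158; total 511.
{Loc-2}: service 250 + fixed 314 = 564
{Loc-1, Loc-4}: service 335 + fixed 242 = 577
{Loc-1, Loc-2, Loc-3, Loc-4}: Pell→Loc-1 2·16=32, Ryde→Loc-2 6·19=114, Upton→Loc-4 2·9=18. Service 164; fixed 682; total 846.
(All 15 nonempty subsets were checked; Loc-1 only is lowest.)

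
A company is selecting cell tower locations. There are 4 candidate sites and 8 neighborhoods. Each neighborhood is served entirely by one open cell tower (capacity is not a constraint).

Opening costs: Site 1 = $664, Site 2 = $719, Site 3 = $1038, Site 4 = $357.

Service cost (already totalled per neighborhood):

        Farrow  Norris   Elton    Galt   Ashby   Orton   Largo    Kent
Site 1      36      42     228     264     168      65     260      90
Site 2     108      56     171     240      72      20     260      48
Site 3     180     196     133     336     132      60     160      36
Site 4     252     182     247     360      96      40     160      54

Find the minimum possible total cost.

Minimum total cost: 1694

For any fixed open set, each neighborhood goes to its cheapest open site; total = fixed + service.
{Site 2}: Farrow→Site 2 108, Norris→Site 2 56, Elton→Site 2 171, Galt→Site 2 240, Ashby→Site 2 72, Orton→Site 2 20, Largo→Site 2 260, Kent→Site 2 48. Service 975; fixed 719; total 1694.
{Site 4}: service 1391 + fixed 357 = 1748
{Site 1}: Farrow→Site 1 36, Norris→Site 1 42, Elton→Site 1 228, Galt→Site 1 264, Ashby→Site 1 168, Orton→Site 1 65, Largo→Site 1 260, Kent→Site 1 90. Service 1153; fixed 664; total 1817.
{Site 1, Site 2, Site 3, Site 4}: Farrow→Site 1 36, Norris→Site 1 42, Elton→Site 3 133, Galt→Site 2 240, Ashby→Site 2 72, Orton→Site 2 20, Largo→Site 3 160, Kent→Site 3 36. Service 739; fixed 2778; total 3517.
No other subset beats 1694.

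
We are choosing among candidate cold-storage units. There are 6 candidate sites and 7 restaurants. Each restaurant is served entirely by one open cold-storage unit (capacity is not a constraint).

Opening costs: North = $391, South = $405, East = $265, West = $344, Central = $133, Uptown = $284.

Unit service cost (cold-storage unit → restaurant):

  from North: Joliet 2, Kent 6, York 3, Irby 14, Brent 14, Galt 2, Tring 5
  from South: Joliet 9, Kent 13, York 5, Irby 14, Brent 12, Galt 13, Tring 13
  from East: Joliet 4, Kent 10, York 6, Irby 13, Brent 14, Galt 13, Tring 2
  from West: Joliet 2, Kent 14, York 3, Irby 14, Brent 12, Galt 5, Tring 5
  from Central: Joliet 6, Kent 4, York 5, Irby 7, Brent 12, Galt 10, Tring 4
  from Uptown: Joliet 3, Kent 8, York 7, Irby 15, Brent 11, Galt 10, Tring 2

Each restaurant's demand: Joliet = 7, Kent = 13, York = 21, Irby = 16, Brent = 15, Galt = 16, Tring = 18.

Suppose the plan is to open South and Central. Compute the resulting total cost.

Total cost: 1261

Each restaurant is assigned to its cheapest site among the open ones.
{South, Central}: Joliet→Central 6·7=42, Kent→Central 4·13=52, York→South 5·21=105, Irby→Central 7·16=112, Brent→South 12·15=180, Galt→Central 10·16=160, Tring→Central 4·18=72. Service 723; fixed 538; total 1261.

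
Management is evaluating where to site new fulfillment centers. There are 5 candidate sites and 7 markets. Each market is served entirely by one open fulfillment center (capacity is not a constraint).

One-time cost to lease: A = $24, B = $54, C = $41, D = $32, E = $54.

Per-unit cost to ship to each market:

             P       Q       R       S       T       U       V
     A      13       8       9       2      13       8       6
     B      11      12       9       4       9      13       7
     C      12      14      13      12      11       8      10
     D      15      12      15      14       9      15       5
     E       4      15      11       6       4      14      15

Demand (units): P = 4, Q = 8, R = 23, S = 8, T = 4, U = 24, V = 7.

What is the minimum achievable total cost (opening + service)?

Minimum total cost: 631

For any fixed open set, each market goes to its cheapest open site; total = fixed + service.
{A, E}: P→E 4·4=16, Q→A 8·8=64, R→A 9·23=207, S→A 2·8=16, T→E 4·4=16, U→A 8·24=192, V→A 6·7=42. Service 553; fixed 78; total 631.
{A}: P→A 13·4=52, Q→A 8·8=64, R→A 9·23=207, S→A 2·8=16, T→A 13·4=52, U→A 8·24=192, V→A 6·7=42. Service 625; fixed 24; total 649.
{A, D, E}: service 546 + fixed 110 = 656
{A, B, C, D, E}: P→E 4·4=16, Q→A 8·8=64, R→A 9·23=207, S→A 2·8=16, T→E 4·4=16, U→A 8·24=192, V→D 5·7=35. Service 546; fixed 205; total 751.
No other subset beats 631.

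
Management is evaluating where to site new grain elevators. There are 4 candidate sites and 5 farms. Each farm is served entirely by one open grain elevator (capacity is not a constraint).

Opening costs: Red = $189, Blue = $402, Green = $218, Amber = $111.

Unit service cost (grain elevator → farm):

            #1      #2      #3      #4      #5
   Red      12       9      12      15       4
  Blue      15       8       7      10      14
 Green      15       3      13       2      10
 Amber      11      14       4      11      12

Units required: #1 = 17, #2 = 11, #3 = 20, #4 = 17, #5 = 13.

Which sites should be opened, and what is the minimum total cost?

Open Green and Amber; minimum total cost 793.

For any fixed open set, each farm goes to its cheapest open site; total = fixed + service.
{Green, Amber}: #1→Amber 11·17=187, #2→Green 3·11=33, #3→Amber 4·20=80, #4→Green 2·17=34, #5→Green 10·13=130. Service 464; fixed 329; total 793.
{Amber}: #1→Amber 11·17=187, #2→Amber 14·11=154, #3→Amber 4·20=80, #4→Amber 11·17=187, #5→Amber 12·13=156. Service 764; fixed 111; total 875.
{Red, Green, Amber}: service 386 + fixed 518 = 904
{Red, Blue, Green, Amber}: service 386 + fixed 920 = 1306
No other subset beats 793.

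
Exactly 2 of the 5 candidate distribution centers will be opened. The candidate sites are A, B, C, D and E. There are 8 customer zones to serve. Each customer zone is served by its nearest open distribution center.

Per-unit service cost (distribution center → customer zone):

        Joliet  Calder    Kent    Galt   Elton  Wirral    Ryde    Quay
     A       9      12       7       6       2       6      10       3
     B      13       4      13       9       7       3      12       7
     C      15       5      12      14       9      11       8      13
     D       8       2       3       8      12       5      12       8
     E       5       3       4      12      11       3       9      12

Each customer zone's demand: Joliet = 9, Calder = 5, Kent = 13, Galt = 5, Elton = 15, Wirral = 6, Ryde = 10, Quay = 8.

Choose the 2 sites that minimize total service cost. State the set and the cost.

With exactly 2 open, each customer zone uses its cheapest among the chosen.
{A, E}: Joliet→E 5·9=45, Calder→E 3·5=15, Kent→E 4·13=52, Galt→A 6·5=30, Elton→A 2·15=30, Wirral→E 3·6=18, Ryde→E 9·10=90, Quay→A 3·8=24. Service cost 304.
{A, D}: service cost 335
{A, B}: service cost 394
Among all 10 size-2 choices, {A, E} is lowest.

Choose A and E; total service cost 304.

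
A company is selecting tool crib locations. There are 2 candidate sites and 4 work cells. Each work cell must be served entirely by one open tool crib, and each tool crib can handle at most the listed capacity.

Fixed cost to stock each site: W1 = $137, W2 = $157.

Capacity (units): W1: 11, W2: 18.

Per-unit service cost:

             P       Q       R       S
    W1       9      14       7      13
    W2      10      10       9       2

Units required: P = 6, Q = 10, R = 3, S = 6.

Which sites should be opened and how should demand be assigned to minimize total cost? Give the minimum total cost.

Minimum total cost: 481

Open {W1, W2}: P→W1 9·6=54, Q→W2 10·10=100, R→W1 7·3=21, S→W2 2·6=12.
Loads: W1 carries 9/11, W2 carries 16/18. Service 187; fixed 294; total 481.
Next best feasible plan costs 533.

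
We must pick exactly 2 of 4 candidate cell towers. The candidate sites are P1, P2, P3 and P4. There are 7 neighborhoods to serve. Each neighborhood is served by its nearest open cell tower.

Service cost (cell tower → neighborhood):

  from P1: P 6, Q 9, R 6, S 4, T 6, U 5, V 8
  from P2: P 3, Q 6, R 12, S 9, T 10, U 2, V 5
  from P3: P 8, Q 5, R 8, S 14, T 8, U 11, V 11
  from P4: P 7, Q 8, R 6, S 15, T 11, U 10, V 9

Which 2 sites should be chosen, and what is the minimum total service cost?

With exactly 2 open, each neighborhood uses its cheapest among the chosen.
{P1, P2}: P→P2 3, Q→P2 6, R→P1 6, S→P1 4, T→P1 6, U→P2 2, V→P2 5. Service cost 32.
{P1, P3}: service cost 40
{P2, P3}: service cost 40
Among all 6 size-2 choices, {P1, P2} is lowest.

Choose P1 and P2; total service cost 32.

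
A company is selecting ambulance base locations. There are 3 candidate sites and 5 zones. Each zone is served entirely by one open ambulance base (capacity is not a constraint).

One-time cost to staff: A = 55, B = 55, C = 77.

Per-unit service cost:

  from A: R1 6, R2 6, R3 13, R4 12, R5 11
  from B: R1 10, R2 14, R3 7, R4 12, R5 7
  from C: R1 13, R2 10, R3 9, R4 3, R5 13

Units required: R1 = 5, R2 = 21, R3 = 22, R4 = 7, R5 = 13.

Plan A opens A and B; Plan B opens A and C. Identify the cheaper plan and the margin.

Plan A: {A, B}: R1→A 6·5=30, R2→A 6·21=126, R3→B 7·22=154, R4→A 12·7=84, R5→B 7·13=91. Service 485; fixed 110; total 595.
Plan B: {A, C}: R1→A 6·5=30, R2→A 6·21=126, R3→C 9·22=198, R4→C 3·7=21, R5→A 11·13=143. Service 518; fixed 132; total 650.
Difference: |595 − 650| = 55.

Plan A is cheaper by 55.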